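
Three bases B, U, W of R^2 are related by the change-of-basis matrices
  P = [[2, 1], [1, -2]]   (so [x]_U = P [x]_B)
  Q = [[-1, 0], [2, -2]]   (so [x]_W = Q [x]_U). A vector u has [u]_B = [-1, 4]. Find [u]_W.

Apply P to get U-coordinates [2, -9], then Q to get W-coordinates.
The result is [u]_W = [-2, 22].

[-2, 22]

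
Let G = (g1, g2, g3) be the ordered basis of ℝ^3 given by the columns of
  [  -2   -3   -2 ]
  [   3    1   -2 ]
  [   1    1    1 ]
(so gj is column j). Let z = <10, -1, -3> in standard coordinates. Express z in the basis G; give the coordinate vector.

<1, -4, 0>

[z]_G is the unique c with M c = z, where M has columns g1, ..., g3.
Solving this 3x3 system gives c = (1, -4, 0).
Check: g1 - 4g2 + 0·g3 = <10, -1, -3>.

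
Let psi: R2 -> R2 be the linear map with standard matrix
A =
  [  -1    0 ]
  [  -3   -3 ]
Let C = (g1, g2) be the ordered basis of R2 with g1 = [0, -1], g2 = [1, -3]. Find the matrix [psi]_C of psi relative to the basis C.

The j-th column of [psi]_C is [psi(gj)]_C.
psi(g1) = A g1 = [0, 3] = -3g1 + 0·g2, so column 1 is [-3, 0].
Repeating for g2 and assembling the columns gives [[-3, -3], [0, -1]].

[[-3, -3], [0, -1]]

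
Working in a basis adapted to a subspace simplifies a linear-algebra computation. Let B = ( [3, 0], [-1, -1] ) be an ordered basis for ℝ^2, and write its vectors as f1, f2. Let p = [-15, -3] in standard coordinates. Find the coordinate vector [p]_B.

[-4, 3]

Write p = c_1 f1 + c_2 f2 and solve for the c_i.
System: 3c_1 - c_2 = -15, 0c_1 - c_2 = -3; solving gives c_1 = -4, c_2 = 3.
Check: -4f1 + 3f2 = [-15, -3].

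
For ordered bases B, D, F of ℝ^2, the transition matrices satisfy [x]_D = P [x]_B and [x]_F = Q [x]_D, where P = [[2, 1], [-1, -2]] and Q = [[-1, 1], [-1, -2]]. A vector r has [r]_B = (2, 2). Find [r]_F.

(-12, 6)

First [r]_D = P [r]_B = (6, -6).
Then [r]_F = Q [r]_D = (-12, 6).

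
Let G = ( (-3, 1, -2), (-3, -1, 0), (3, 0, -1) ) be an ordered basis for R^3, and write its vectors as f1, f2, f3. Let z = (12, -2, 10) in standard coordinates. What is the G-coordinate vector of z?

Write z = c_1 f1 + ... + c_3 f3 and solve for the c_i.
Solving this 3x3 system gives c = (-4, -2, -2).
Check: -4f1 - 2f2 - 2f3 = (12, -2, 10).

(-4, -2, -2)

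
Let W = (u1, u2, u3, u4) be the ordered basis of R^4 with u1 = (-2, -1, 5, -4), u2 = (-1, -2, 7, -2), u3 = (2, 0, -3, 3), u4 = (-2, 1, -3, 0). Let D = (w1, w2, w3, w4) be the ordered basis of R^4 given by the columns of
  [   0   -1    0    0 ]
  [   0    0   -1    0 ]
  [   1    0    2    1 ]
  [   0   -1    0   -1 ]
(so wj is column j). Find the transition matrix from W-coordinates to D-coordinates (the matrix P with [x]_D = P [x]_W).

[[1, 2, -2, 1], [2, 1, -2, 2], [1, 2, 0, -1], [2, 1, -1, -2]]

Take x = uj: its W-coordinates are the j-th standard unit vector, so P e_j — column j of P — equals [uj]_D.
u1 = w1 + 2w2 + w3 + 2w4, giving column 1 = (1, 2, 1, 2); repeating for each j gives P = [[1, 2, -2, 1], [2, 1, -2, 2], [1, 2, 0, -1], [2, 1, -1, -2]].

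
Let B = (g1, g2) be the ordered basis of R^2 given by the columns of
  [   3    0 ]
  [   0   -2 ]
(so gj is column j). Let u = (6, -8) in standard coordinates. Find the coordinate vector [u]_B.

(2, 4)

Write u = c_1 g1 + c_2 g2 and solve for the c_i.
System: 3c_1 + 0c_2 = 6, 0c_1 - 2c_2 = -8; solving gives c_1 = 2, c_2 = 4.
Check: 2g1 + 4g2 = (6, -8).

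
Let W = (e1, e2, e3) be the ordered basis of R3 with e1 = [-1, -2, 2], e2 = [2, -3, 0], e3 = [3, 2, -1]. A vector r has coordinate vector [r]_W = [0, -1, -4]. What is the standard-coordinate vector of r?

[-14, -5, 4]

The coordinates say r = 0·e1 - e2 - 4e3; adding the scaled basis vectors gives [-14, -5, 4].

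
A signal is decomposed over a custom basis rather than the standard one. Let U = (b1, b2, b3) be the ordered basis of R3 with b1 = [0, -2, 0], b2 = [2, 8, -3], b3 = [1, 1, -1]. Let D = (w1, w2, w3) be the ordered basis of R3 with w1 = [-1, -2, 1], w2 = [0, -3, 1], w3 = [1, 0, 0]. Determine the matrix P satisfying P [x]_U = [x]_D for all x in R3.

[[-2, -1, -2], [2, -2, 1], [-2, 1, -1]]

Column j of P is [bj]_D, since P maps U-coordinates to D-coordinates.
Expressing b1 in D: b1 = -2w1 + 2w2 - 2w3, so column 1 of P is [-2, 2, -2].
Doing the same for each bj gives P = [[-2, -1, -2], [2, -2, 1], [-2, 1, -1]].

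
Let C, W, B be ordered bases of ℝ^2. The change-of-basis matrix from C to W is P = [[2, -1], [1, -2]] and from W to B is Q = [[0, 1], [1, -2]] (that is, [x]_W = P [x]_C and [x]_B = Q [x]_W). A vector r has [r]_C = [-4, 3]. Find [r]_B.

[-10, 9]

Composing the changes, [r]_B = Q P [r]_C.
Q P = [[1, -2], [0, 3]]; applying this to [-4, 3] gives [-10, 9].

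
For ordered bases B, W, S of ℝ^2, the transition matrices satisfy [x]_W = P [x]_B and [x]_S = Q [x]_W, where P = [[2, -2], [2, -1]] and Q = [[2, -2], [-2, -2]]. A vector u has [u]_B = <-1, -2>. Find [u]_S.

<4, -4>

Composing the changes, [u]_S = Q P [u]_B.
Q P = [[0, -2], [-8, 6]]; applying this to <-1, -2> gives <4, -4>.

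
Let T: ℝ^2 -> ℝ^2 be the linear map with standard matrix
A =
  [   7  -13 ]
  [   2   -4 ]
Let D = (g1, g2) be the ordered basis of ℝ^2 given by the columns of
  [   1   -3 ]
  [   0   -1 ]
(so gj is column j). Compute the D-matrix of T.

[[1, -2], [-2, 2]]

Let P have columns g1, g2. Then [T]_D = P^(-1) A P.
Here det P = -1, so P^(-1) is integer; computing A P first and then P^(-1)(A P) gives [[1, -2], [-2, 2]].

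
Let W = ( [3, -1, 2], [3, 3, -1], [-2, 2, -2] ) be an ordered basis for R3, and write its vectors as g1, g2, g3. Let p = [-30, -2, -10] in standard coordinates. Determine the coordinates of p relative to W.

We seek scalars with c_1 g1 + ... + c_3 g3 = p; equivalently solve M c = p where the columns of M are g1, ..., g3.
Solving this 3x3 system gives c = (-4, -4, 3).
Check: -4g1 - 4g2 + 3g3 = [-30, -2, -10].

[-4, -4, 3]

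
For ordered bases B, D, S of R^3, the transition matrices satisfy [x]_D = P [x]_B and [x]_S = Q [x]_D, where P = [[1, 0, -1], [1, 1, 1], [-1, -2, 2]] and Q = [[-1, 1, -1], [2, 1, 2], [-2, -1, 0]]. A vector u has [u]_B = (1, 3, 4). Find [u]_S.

First [u]_D = P [u]_B = (-3, 8, 1).
Then [u]_S = Q [u]_D = (10, 4, -2).

(10, 4, -2)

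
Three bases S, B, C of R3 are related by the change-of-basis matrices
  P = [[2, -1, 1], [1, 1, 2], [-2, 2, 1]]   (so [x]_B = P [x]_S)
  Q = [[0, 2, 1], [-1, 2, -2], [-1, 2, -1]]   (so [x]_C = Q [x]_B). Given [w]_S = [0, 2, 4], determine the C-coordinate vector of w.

[28, 2, 10]

Composing the changes, [w]_C = Q P [w]_S.
Q P = [[0, 4, 5], [4, -1, 1], [2, 1, 2]]; applying this to [0, 2, 4] gives [28, 2, 10].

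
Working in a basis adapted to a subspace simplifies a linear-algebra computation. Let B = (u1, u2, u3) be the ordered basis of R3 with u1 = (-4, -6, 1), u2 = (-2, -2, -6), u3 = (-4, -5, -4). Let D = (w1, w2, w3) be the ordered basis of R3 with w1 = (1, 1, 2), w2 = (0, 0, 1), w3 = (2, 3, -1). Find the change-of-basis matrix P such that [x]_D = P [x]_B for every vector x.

[[0, -2, -2], [-1, -2, -1], [-2, 0, -1]]

Column j of P is [uj]_D, since P maps B-coordinates to D-coordinates.
Expressing u1 in D: u1 = 0·w1 - w2 - 2w3, so column 1 of P is (0, -1, -2).
Doing the same for each uj gives P = [[0, -2, -2], [-1, -2, -1], [-2, 0, -1]].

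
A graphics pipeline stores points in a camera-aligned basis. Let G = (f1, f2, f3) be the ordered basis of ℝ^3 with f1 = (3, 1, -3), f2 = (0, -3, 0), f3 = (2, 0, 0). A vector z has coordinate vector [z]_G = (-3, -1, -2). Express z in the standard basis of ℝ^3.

z = M [z]_G, where M has columns f1, ..., f3.
Carrying out the matrix-vector product, z = (-13, 0, 9).

(-13, 0, 9)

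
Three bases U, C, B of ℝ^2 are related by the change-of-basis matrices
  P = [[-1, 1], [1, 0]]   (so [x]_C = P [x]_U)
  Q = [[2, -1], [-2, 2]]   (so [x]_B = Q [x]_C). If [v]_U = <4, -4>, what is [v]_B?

Apply P to get C-coordinates <-8, 4>, then Q to get B-coordinates.
The result is [v]_B = <-20, 24>.

<-20, 24>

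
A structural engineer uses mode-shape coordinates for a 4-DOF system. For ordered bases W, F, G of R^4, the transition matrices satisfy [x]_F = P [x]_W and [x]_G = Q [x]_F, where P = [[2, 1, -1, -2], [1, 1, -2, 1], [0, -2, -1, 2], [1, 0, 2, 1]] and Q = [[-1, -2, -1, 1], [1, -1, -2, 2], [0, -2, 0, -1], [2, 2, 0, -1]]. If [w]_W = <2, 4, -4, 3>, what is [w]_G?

Apply P to get F-coordinates <6, 17, 2, -3>, then Q to get G-coordinates.
The result is [w]_G = <-45, -21, -31, 49>.

<-45, -21, -31, 49>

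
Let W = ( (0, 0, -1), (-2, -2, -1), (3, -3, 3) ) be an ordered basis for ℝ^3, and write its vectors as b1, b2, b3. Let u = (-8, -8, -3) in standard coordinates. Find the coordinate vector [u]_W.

[u]_W is the unique c with M c = u, where M has columns b1, ..., b3.
Solving this 3x3 system gives c = (-1, 4, 0).
Check: -b1 + 4b2 + 0·b3 = (-8, -8, -3).

(-1, 4, 0)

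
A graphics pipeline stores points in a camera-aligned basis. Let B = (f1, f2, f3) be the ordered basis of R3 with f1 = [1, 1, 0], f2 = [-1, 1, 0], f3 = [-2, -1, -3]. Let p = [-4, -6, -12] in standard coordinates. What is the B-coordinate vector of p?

Write p = c_1 f1 + ... + c_3 f3 and solve for the c_i.
Gaussian elimination on [M | p] yields c = (1, -3, 4).
Check: f1 - 3f2 + 4f3 = [-4, -6, -12].

[1, -3, 4]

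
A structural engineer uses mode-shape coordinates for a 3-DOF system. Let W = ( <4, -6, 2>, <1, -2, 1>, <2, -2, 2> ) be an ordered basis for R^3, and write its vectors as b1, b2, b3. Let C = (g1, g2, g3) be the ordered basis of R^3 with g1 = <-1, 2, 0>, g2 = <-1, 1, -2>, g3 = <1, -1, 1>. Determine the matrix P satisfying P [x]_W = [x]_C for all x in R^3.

Let M have columns bj and N have columns gj. Then for every x, N [x]_C = x = M [x]_W, so P = N^(-1) M.
Since det N = -1, N^(-1) has integer entries; multiplying gives P = [[-2, -1, 0], [0, -1, 0], [2, -1, 2]].

[[-2, -1, 0], [0, -1, 0], [2, -1, 2]]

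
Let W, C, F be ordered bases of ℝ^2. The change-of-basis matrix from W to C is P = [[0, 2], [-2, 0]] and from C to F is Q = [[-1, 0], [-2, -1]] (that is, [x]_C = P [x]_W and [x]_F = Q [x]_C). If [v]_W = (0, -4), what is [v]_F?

(8, 16)

Composing the changes, [v]_F = Q P [v]_W.
Q P = [[0, -2], [2, -4]]; applying this to (0, -4) gives (8, 16).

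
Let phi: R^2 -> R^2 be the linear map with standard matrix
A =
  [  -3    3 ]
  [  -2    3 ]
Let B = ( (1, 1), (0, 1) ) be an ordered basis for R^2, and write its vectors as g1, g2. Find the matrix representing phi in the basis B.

The j-th column of [phi]_B is [phi(gj)]_B.
phi(g1) = A g1 = (0, 1) = 0·g1 + g2, so column 1 is (0, 1).
Repeating for g2 and assembling the columns gives [[0, 3], [1, 0]].

[[0, 3], [1, 0]]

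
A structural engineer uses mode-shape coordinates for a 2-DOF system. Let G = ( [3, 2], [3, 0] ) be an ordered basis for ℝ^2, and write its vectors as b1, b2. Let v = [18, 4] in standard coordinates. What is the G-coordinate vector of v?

[2, 4]

We seek scalars with c_1 b1 + c_2 b2 = v; equivalently solve M c = v where the columns of M are b1, b2.
System: 3c_1 + 3c_2 = 18, 2c_1 + 0c_2 = 4; solving gives c_1 = 2, c_2 = 4.
Check: 2b1 + 4b2 = [18, 4].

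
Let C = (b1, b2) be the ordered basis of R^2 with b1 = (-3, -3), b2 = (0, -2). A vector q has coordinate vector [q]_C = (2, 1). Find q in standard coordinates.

By definition q = 2b1 + b2.
Summing componentwise gives (-6, -8).

(-6, -8)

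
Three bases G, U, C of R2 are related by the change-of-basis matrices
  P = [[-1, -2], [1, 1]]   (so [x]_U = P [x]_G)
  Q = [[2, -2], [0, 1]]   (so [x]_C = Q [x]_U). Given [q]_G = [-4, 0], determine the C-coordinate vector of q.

[16, -4]

Apply P to get U-coordinates [4, -4], then Q to get C-coordinates.
The result is [q]_C = [16, -4].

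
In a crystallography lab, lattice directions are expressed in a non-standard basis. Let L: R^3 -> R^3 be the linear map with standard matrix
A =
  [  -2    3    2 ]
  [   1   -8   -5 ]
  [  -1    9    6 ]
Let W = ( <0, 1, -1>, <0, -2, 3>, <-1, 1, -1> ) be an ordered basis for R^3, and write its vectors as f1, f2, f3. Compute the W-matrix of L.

Let P have columns f1, ..., f3. Then [L]_W = P^(-1) A P.
Here det P = -1, so P^(-1) is integer; computing A P first and then P^(-1)(A P) gives [[-2, 3, -1], [0, 1, 0], [-1, 0, -3]].

[[-2, 3, -1], [0, 1, 0], [-1, 0, -3]]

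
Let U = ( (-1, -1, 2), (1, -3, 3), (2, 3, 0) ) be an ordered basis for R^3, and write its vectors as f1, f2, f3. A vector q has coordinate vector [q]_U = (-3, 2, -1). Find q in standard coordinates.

By definition q = -3f1 + 2f2 - f3.
Summing componentwise gives (3, -6, 0).

(3, -6, 0)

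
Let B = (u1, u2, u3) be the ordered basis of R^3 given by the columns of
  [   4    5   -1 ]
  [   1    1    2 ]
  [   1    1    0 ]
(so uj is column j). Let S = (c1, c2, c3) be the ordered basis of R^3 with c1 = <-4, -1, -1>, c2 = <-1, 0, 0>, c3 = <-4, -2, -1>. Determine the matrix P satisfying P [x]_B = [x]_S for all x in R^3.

Let M have columns uj and N have columns cj. Then for every x, N [x]_S = x = M [x]_B, so P = N^(-1) M.
Since det N = -1, N^(-1) has integer entries; multiplying gives P = [[-1, -1, 2], [0, -1, 1], [0, 0, -2]].

[[-1, -1, 2], [0, -1, 1], [0, 0, -2]]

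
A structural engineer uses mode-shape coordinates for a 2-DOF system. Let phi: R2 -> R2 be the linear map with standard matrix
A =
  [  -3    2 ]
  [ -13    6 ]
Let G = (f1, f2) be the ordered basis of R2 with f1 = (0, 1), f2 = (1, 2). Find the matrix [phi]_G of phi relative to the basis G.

With P the matrix whose columns are f1, f2, [phi]_G = P^(-1) A P.
Column by column: phi(f1) = A f1 = (2, 6); its G-coordinates (2, 2) give column 1.
Continuing for each basis vector yields [phi]_G = [[2, -3], [2, 1]].

[[2, -3], [2, 1]]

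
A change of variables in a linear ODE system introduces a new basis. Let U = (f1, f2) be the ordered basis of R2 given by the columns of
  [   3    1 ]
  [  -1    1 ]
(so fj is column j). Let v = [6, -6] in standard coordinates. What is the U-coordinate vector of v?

[3, -3]

We seek scalars with c_1 f1 + c_2 f2 = v; equivalently solve M c = v where the columns of M are f1, f2.
System: 3c_1 + c_2 = 6, -c_1 + c_2 = -6; solving gives c_1 = 3, c_2 = -3.
Check: 3f1 - 3f2 = [6, -6].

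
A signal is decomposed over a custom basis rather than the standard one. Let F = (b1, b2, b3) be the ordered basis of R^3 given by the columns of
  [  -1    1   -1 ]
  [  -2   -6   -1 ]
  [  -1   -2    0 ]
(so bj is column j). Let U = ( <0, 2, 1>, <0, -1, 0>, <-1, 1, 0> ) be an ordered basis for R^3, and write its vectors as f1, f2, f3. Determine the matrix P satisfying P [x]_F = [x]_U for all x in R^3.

[[-1, -2, 0], [1, 1, 2], [1, -1, 1]]

Column j of P is [bj]_U, since P maps F-coordinates to U-coordinates.
Expressing b1 in U: b1 = -f1 + f2 + f3, so column 1 of P is <-1, 1, 1>.
Doing the same for each bj gives P = [[-1, -2, 0], [1, 1, 2], [1, -1, 1]].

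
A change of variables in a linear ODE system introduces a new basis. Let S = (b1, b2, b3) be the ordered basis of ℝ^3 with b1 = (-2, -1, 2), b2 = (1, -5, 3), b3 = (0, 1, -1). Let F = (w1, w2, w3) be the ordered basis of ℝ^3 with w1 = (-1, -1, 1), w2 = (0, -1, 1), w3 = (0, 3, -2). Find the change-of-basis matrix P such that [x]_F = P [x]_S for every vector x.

[[2, -1, 0], [2, 0, -1], [1, -2, 0]]

Column j of P is [bj]_F, since P maps S-coordinates to F-coordinates.
Expressing b1 in F: b1 = 2w1 + 2w2 + w3, so column 1 of P is (2, 2, 1).
Doing the same for each bj gives P = [[2, -1, 0], [2, 0, -1], [1, -2, 0]].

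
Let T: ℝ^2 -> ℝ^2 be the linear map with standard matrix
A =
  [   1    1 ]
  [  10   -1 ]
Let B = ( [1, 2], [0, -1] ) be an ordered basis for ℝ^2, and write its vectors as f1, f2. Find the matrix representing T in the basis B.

[[3, -1], [-2, -3]]

The j-th column of [T]_B is [T(fj)]_B.
T(f1) = A f1 = [3, 8] = 3f1 - 2f2, so column 1 is [3, -2].
Repeating for f2 and assembling the columns gives [[3, -1], [-2, -3]].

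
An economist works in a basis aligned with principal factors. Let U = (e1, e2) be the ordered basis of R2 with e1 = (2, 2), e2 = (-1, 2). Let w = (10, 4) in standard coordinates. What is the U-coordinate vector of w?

We seek scalars with c_1 e1 + c_2 e2 = w; equivalently solve M c = w where the columns of M are e1, e2.
System: 2c_1 - c_2 = 10, 2c_1 + 2c_2 = 4; solving gives c_1 = 4, c_2 = -2.
Check: 4e1 - 2e2 = (10, 4).

(4, -2)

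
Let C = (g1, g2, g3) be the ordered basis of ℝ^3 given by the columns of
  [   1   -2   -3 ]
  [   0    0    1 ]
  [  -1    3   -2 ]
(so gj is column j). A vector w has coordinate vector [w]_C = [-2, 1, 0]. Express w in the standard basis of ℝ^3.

[-4, 0, 5]

By definition w = -2g1 + g2 + 0·g3.
Summing componentwise gives [-4, 0, 5].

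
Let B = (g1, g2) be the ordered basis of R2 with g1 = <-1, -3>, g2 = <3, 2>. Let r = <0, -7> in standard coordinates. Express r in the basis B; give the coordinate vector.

[r]_B is the unique c with M c = r, where M has columns g1, g2.
System: -c_1 + 3c_2 = 0, -3c_1 + 2c_2 = -7; solving gives c_1 = 3, c_2 = 1.
Check: 3g1 + g2 = <0, -7>.

<3, 1>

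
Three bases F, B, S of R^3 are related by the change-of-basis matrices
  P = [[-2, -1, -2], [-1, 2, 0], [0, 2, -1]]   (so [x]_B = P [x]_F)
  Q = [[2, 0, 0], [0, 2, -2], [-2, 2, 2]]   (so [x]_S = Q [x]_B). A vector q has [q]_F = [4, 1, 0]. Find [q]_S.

Apply P to get B-coordinates [-9, -2, 2], then Q to get S-coordinates.
The result is [q]_S = [-18, -8, 18].

[-18, -8, 18]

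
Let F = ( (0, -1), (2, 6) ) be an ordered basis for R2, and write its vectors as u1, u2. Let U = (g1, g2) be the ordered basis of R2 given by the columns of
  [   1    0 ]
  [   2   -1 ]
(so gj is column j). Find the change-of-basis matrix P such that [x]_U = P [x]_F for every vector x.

[[0, 2], [1, -2]]

Let M have columns uj and N have columns gj. Then for every x, N [x]_U = x = M [x]_F, so P = N^(-1) M.
Since det N = -1, N^(-1) has integer entries; multiplying gives P = [[0, 2], [1, -2]].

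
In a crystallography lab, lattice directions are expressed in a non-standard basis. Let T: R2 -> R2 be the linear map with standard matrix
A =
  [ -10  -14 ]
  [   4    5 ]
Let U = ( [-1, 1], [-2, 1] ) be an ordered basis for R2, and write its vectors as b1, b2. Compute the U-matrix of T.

[[-2, 0], [3, -3]]

Let P have columns b1, b2. Then [T]_U = P^(-1) A P.
Here det P = 1, so P^(-1) is integer; computing A P first and then P^(-1)(A P) gives [[-2, 0], [3, -3]].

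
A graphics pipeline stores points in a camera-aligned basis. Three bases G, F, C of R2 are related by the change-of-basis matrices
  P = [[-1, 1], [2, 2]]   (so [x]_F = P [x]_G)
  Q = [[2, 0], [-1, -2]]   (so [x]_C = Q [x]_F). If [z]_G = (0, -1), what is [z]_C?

Composing the changes, [z]_C = Q P [z]_G.
Q P = [[-2, 2], [-3, -5]]; applying this to (0, -1) gives (-2, 5).

(-2, 5)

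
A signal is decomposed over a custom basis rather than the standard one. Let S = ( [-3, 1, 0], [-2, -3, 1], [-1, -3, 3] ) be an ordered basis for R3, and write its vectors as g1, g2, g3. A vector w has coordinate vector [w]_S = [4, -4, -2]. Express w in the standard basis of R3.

w = M [w]_S, where M has columns g1, ..., g3.
Carrying out the matrix-vector product, w = [-2, 22, -10].

[-2, 22, -10]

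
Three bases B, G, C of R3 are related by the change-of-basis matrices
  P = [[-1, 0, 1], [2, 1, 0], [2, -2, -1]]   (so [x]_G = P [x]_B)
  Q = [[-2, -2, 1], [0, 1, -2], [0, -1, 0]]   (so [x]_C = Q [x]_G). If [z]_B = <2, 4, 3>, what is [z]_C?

<-25, 22, -8>

Apply P to get G-coordinates <1, 8, -7>, then Q to get C-coordinates.
The result is [z]_C = <-25, 22, -8>.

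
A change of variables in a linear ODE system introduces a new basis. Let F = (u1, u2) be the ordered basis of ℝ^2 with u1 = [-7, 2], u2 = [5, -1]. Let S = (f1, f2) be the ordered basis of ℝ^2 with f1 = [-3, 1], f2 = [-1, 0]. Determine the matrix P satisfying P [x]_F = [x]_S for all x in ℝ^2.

[[2, -1], [1, -2]]

Take x = uj: its F-coordinates are the j-th standard unit vector, so P e_j — column j of P — equals [uj]_S.
u1 = 2f1 + f2, giving column 1 = [2, 1]; repeating for each j gives P = [[2, -1], [1, -2]].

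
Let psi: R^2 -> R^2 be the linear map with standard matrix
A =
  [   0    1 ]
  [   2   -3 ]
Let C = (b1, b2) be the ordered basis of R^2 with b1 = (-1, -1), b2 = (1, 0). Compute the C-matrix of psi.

[[-1, -2], [-2, -2]]

The j-th column of [psi]_C is [psi(bj)]_C.
psi(b1) = A b1 = (-1, 1) = -b1 - 2b2, so column 1 is (-1, -2).
Repeating for b2 and assembling the columns gives [[-1, -2], [-2, -2]].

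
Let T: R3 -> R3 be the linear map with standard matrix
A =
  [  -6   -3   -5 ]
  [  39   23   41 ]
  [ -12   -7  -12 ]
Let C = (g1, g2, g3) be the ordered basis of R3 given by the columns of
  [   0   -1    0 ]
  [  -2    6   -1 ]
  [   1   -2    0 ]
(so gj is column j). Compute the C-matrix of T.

[[0, -2, 1], [-1, 2, -3], [-1, -1, 3]]

The j-th column of [T]_C is [T(gj)]_C.
T(g1) = A g1 = (1, -5, 2) = 0·g1 - g2 - g3, so column 1 is (0, -1, -1).
Repeating for g2, g3 and assembling the columns gives [[0, -2, 1], [-1, 2, -3], [-1, -1, 3]].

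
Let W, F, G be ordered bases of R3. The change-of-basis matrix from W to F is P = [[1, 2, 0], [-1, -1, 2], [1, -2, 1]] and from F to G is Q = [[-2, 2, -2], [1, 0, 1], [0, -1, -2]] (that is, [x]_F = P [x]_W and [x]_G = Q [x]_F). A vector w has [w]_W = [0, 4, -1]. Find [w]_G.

Composing the changes, [w]_G = Q P [w]_W.
Q P = [[-6, -2, 2], [2, 0, 1], [-1, 5, -4]]; applying this to [0, 4, -1] gives [-10, -1, 24].

[-10, -1, 24]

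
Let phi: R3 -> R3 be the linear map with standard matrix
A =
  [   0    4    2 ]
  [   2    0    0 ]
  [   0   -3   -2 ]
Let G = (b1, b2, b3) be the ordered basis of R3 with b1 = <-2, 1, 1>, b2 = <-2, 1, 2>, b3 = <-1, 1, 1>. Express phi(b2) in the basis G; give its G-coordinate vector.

<-1, -3, 0>

Compute phi(b2) = A b2 = <8, -4, -7> in standard coordinates.
Then write this in G-coordinates: solve for y in y_1 b1 + ... + y_3 b3 = <8, -4, -7>.
This gives y = <-1, -3, 0>, which is column 2 of [phi]_G.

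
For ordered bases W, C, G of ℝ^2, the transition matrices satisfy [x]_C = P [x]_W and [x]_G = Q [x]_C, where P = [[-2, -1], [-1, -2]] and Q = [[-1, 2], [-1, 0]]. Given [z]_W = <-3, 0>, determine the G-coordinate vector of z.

<0, -6>

Composing the changes, [z]_G = Q P [z]_W.
Q P = [[0, -3], [2, 1]]; applying this to <-3, 0> gives <0, -6>.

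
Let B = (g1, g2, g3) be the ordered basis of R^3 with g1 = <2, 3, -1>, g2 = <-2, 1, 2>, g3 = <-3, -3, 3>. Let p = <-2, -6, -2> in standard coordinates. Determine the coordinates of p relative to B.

[p]_B is the unique c with M c = p, where M has columns g1, ..., g3.
Solving this 3x3 system gives c = (-4, 0, -2).
Check: -4g1 + 0·g2 - 2g3 = <-2, -6, -2>.

<-4, 0, -2>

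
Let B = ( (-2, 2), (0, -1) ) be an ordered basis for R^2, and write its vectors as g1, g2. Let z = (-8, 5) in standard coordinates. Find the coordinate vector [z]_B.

We seek scalars with c_1 g1 + c_2 g2 = z; equivalently solve M c = z where the columns of M are g1, g2.
System: -2c_1 + 0c_2 = -8, 2c_1 - c_2 = 5; solving gives c_1 = 4, c_2 = 3.
Check: 4g1 + 3g2 = (-8, 5).

(4, 3)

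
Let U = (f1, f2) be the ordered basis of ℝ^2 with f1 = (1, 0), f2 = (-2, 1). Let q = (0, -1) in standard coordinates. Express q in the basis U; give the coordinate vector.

We seek scalars with c_1 f1 + c_2 f2 = q; equivalently solve M c = q where the columns of M are f1, f2.
System: c_1 - 2c_2 = 0, 0c_1 + c_2 = -1; solving gives c_1 = -2, c_2 = -1.
Check: -2f1 - f2 = (0, -1).

(-2, -1)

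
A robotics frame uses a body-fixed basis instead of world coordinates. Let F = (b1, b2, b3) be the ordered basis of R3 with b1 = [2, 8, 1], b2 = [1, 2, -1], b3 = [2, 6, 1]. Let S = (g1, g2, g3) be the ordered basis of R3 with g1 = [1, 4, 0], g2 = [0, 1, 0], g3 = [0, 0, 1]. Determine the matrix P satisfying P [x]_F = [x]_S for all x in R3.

[[2, 1, 2], [0, -2, -2], [1, -1, 1]]

Column j of P is [bj]_S, since P maps F-coordinates to S-coordinates.
Expressing b1 in S: b1 = 2g1 + 0·g2 + g3, so column 1 of P is [2, 0, 1].
Doing the same for each bj gives P = [[2, 1, 2], [0, -2, -2], [1, -1, 1]].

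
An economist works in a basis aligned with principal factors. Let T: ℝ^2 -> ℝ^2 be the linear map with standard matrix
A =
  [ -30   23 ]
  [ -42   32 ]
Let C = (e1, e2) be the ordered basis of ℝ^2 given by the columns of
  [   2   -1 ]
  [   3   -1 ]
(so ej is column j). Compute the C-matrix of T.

[[3, 3], [-3, -1]]

Let P have columns e1, e2. Then [T]_C = P^(-1) A P.
Here det P = 1, so P^(-1) is integer; computing A P first and then P^(-1)(A P) gives [[3, 3], [-3, -1]].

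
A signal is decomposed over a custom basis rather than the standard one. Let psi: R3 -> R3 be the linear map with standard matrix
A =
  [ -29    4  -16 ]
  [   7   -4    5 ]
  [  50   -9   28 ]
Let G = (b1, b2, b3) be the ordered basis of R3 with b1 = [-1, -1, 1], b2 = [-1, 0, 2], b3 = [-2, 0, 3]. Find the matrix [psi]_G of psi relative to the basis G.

[[-2, -3, -1], [-1, 0, -3], [-3, 3, -3]]

With P the matrix whose columns are b1, ..., b3, [psi]_G = P^(-1) A P.
Column by column: psi(b1) = A b1 = [9, 2, -13]; its G-coordinates [-2, -1, -3] give column 1.
Continuing for each basis vector yields [psi]_G = [[-2, -3, -1], [-1, 0, -3], [-3, 3, -3]].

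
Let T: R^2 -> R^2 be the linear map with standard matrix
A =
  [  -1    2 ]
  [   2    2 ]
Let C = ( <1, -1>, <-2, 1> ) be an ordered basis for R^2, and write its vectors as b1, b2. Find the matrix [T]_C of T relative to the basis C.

[[3, 0], [3, -2]]

Let P have columns b1, b2. Then [T]_C = P^(-1) A P.
Here det P = -1, so P^(-1) is integer; computing A P first and then P^(-1)(A P) gives [[3, 0], [3, -2]].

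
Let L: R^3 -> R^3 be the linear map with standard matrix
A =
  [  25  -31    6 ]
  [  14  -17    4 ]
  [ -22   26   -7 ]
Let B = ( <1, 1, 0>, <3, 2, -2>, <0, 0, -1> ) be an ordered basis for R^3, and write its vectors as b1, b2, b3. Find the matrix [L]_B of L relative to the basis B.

[[3, -2, 0], [-3, 1, -2], [2, -2, -3]]

The j-th column of [L]_B is [L(bj)]_B.
L(b1) = A b1 = <-6, -3, 4> = 3b1 - 3b2 + 2b3, so column 1 is <3, -3, 2>.
Repeating for b2, b3 and assembling the columns gives [[3, -2, 0], [-3, 1, -2], [2, -2, -3]].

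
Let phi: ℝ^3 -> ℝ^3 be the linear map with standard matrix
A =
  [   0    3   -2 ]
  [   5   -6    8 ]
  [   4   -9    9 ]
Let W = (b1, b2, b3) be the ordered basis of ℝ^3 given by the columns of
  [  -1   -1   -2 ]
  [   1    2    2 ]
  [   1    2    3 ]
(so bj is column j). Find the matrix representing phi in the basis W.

[[3, 3, 0], [-2, 1, 2], [-1, -3, -1]]

The j-th column of [phi]_W is [phi(bj)]_W.
phi(b1) = A b1 = (1, -3, -4) = 3b1 - 2b2 - b3, so column 1 is (3, -2, -1).
Repeating for b2, b3 and assembling the columns gives [[3, 3, 0], [-2, 1, 2], [-1, -3, -1]].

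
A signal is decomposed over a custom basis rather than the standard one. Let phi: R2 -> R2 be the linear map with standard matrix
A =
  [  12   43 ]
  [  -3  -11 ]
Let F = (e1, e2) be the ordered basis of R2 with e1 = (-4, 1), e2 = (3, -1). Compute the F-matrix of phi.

[[2, 1], [1, -1]]

Let P have columns e1, e2. Then [phi]_F = P^(-1) A P.
Here det P = 1, so P^(-1) is integer; computing A P first and then P^(-1)(A P) gives [[2, 1], [1, -1]].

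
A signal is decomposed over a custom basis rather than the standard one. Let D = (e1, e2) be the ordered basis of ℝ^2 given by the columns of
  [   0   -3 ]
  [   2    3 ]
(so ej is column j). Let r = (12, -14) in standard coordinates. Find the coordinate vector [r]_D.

(-1, -4)

We seek scalars with c_1 e1 + c_2 e2 = r; equivalently solve M c = r where the columns of M are e1, e2.
System: 0c_1 - 3c_2 = 12, 2c_1 + 3c_2 = -14; solving gives c_1 = -1, c_2 = -4.
Check: -e1 - 4e2 = (12, -14).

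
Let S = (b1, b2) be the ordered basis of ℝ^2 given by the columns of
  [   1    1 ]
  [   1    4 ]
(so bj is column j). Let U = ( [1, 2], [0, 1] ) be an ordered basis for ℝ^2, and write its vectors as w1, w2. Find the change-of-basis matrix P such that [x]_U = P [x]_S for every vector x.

Column j of P is [bj]_U, since P maps S-coordinates to U-coordinates.
Expressing b1 in U: b1 = w1 - w2, so column 1 of P is [1, -1].
Doing the same for each bj gives P = [[1, 1], [-1, 2]].

[[1, 1], [-1, 2]]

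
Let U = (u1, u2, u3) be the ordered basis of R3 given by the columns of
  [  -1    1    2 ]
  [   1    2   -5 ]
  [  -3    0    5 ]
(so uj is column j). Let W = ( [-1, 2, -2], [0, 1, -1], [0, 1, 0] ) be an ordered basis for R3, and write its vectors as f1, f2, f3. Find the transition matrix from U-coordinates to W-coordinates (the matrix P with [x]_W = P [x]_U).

Column j of P is [uj]_W, since P maps U-coordinates to W-coordinates.
Expressing u1 in W: u1 = f1 + f2 - 2f3, so column 1 of P is [1, 1, -2].
Doing the same for each uj gives P = [[1, -1, -2], [1, 2, -1], [-2, 2, 0]].

[[1, -1, -2], [1, 2, -1], [-2, 2, 0]]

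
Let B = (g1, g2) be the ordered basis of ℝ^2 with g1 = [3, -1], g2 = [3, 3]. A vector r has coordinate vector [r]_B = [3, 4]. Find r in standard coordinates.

r = M [r]_B, where M has columns g1, g2.
Carrying out the matrix-vector product, r = [21, 9].

[21, 9]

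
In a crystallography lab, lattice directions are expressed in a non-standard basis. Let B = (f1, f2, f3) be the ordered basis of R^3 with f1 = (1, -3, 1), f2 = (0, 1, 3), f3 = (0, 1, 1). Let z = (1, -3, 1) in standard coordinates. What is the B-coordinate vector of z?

We seek scalars with c_1 f1 + ... + c_3 f3 = z; equivalently solve M c = z where the columns of M are f1, ..., f3.
Solving this 3x3 system gives c = (1, 0, 0).
Check: f1 + 0·f2 + 0·f3 = (1, -3, 1).

(1, 0, 0)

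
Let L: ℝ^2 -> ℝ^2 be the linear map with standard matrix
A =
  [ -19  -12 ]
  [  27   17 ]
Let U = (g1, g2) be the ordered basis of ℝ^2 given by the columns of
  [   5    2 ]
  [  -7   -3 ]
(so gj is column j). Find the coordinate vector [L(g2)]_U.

(0, -1)

Compute L(g2) = A g2 = (-2, 3) in standard coordinates.
Then write this in U-coordinates: solve for y in y_1 g1 + y_2 g2 = (-2, 3).
This gives y = (0, -1), which is column 2 of [L]_U.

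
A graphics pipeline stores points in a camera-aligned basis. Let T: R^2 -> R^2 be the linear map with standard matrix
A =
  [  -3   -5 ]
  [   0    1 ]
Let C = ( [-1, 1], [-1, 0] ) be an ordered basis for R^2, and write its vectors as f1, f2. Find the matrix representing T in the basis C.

Let P have columns f1, f2. Then [T]_C = P^(-1) A P.
Here det P = 1, so P^(-1) is integer; computing A P first and then P^(-1)(A P) gives [[1, 0], [1, -3]].

[[1, 0], [1, -3]]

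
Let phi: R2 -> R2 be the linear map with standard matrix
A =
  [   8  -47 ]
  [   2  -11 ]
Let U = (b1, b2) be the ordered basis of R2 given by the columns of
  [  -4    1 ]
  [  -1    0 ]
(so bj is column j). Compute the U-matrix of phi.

[[-3, -2], [3, 0]]

Let P have columns b1, b2. Then [phi]_U = P^(-1) A P.
Here det P = 1, so P^(-1) is integer; computing A P first and then P^(-1)(A P) gives [[-3, -2], [3, 0]].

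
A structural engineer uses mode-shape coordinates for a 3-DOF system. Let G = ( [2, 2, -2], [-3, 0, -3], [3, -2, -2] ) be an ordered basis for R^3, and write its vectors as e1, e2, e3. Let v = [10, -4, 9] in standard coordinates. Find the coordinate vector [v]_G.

We seek scalars with c_1 e1 + ... + c_3 e3 = v; equivalently solve M c = v where the columns of M are e1, ..., e3.
Row-reducing the augmented matrix [M | v] gives c = (-1, -3, 1).
Check: -e1 - 3e2 + e3 = [10, -4, 9].

[-1, -3, 1]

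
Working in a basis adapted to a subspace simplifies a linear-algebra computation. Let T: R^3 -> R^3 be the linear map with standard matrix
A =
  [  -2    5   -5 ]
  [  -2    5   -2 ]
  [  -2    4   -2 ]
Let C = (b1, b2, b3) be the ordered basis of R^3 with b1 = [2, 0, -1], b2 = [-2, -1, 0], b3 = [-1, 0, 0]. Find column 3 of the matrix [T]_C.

Column 3 of [T]_C is the C-coordinate vector of T(b3).
In standard coordinates T(b3) = A b3 = [2, 2, 2].
Converting to C: [2, 2, 2] = -2b1 - 2b2 - 2b3, so the coordinate vector is [-2, -2, -2].

[-2, -2, -2]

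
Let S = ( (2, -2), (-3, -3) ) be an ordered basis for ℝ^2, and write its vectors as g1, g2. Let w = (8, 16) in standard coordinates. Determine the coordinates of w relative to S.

We seek scalars with c_1 g1 + c_2 g2 = w; equivalently solve M c = w where the columns of M are g1, g2.
System: 2c_1 - 3c_2 = 8, -2c_1 - 3c_2 = 16; solving gives c_1 = -2, c_2 = -4.
Check: -2g1 - 4g2 = (8, 16).

(-2, -4)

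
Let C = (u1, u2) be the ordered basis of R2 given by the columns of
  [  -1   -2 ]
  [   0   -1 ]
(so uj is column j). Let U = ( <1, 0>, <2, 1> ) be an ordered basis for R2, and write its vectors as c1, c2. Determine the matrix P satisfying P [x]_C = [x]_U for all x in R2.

[[-1, 0], [0, -1]]

Column j of P is [uj]_U, since P maps C-coordinates to U-coordinates.
Expressing u1 in U: u1 = -c1 + 0·c2, so column 1 of P is <-1, 0>.
Doing the same for each uj gives P = [[-1, 0], [0, -1]].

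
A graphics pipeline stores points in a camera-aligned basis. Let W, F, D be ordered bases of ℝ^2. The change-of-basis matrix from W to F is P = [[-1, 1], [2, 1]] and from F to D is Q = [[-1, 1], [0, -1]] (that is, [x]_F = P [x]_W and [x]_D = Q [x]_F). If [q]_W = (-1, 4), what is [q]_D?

(-3, -2)

Composing the changes, [q]_D = Q P [q]_W.
Q P = [[3, 0], [-2, -1]]; applying this to (-1, 4) gives (-3, -2).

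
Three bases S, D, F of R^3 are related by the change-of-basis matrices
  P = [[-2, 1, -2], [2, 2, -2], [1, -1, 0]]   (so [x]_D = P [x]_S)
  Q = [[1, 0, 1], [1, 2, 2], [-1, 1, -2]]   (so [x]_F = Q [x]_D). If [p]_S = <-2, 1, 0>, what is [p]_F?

Composing the changes, [p]_F = Q P [p]_S.
Q P = [[-1, 0, -2], [4, 3, -6], [2, 3, 0]]; applying this to <-2, 1, 0> gives <2, -5, -1>.

<2, -5, -1>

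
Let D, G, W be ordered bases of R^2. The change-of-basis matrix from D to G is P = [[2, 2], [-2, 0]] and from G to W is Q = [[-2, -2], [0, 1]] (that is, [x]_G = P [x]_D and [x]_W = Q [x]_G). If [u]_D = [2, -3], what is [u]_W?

First [u]_G = P [u]_D = [-2, -4].
Then [u]_W = Q [u]_G = [12, -4].

[12, -4]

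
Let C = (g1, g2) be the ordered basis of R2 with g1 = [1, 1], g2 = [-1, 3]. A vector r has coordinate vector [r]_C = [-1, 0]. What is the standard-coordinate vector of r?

The coordinates say r = -g1 + 0·g2; adding the scaled basis vectors gives [-1, -1].

[-1, -1]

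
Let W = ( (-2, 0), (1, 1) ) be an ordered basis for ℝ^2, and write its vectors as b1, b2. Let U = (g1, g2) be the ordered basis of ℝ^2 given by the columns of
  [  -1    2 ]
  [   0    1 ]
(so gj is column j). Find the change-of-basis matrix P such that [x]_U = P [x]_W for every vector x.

Take x = bj: its W-coordinates are the j-th standard unit vector, so P e_j — column j of P — equals [bj]_U.
b1 = 2g1 + 0·g2, giving column 1 = (2, 0); repeating for each j gives P = [[2, 1], [0, 1]].

[[2, 1], [0, 1]]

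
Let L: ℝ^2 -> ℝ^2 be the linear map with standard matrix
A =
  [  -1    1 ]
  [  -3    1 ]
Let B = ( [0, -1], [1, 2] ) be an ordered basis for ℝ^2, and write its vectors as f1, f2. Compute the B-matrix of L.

With P the matrix whose columns are f1, f2, [L]_B = P^(-1) A P.
Column by column: L(f1) = A f1 = [-1, -1]; its B-coordinates [-1, -1] give column 1.
Continuing for each basis vector yields [L]_B = [[-1, 3], [-1, 1]].

[[-1, 3], [-1, 1]]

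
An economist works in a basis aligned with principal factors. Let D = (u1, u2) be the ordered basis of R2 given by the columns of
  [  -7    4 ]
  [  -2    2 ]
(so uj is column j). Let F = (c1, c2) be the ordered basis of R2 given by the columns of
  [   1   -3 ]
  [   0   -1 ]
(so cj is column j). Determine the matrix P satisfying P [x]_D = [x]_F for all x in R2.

Take x = uj: its D-coordinates are the j-th standard unit vector, so P e_j — column j of P — equals [uj]_F.
u1 = -c1 + 2c2, giving column 1 = <-1, 2>; repeating for each j gives P = [[-1, -2], [2, -2]].

[[-1, -2], [2, -2]]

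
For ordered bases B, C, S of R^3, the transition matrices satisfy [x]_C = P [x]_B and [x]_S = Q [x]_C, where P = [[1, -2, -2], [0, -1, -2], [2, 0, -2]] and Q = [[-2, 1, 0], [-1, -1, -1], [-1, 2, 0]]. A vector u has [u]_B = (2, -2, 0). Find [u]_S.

Composing the changes, [u]_S = Q P [u]_B.
Q P = [[-2, 3, 2], [-3, 3, 6], [-1, 0, -2]]; applying this to (2, -2, 0) gives (-10, -12, -2).

(-10, -12, -2)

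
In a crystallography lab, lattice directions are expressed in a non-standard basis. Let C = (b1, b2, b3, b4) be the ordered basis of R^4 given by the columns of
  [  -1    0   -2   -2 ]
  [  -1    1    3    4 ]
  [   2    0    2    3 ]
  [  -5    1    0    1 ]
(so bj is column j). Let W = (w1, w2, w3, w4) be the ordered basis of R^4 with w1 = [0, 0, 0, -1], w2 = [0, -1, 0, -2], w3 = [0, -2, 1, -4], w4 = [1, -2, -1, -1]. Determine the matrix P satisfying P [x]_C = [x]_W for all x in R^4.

[[0, 1, 0, 1], [1, -1, 1, -2], [1, 0, 0, 1], [-1, 0, -2, -2]]

Let M have columns bj and N have columns wj. Then for every x, N [x]_W = x = M [x]_C, so P = N^(-1) M.
Since det N = -1, N^(-1) has integer entries; multiplying gives P = [[0, 1, 0, 1], [1, -1, 1, -2], [1, 0, 0, 1], [-1, 0, -2, -2]].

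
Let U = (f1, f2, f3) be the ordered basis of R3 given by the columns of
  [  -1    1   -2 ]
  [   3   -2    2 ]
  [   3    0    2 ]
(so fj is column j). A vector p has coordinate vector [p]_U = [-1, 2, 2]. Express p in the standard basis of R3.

[-1, -3, 1]

p = M [p]_U, where M has columns f1, ..., f3.
Carrying out the matrix-vector product, p = [-1, -3, 1].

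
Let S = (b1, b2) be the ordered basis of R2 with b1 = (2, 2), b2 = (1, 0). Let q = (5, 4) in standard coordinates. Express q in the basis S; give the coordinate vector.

Write q = c_1 b1 + c_2 b2 and solve for the c_i.
System: 2c_1 + c_2 = 5, 2c_1 + 0c_2 = 4; solving gives c_1 = 2, c_2 = 1.
Check: 2b1 + b2 = (5, 4).

(2, 1)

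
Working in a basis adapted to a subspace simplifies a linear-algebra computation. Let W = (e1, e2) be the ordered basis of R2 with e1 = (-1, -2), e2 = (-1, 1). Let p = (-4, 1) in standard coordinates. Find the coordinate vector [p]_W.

(1, 3)

Write p = c_1 e1 + c_2 e2 and solve for the c_i.
System: -c_1 - c_2 = -4, -2c_1 + c_2 = 1; solving gives c_1 = 1, c_2 = 3.
Check: e1 + 3e2 = (-4, 1).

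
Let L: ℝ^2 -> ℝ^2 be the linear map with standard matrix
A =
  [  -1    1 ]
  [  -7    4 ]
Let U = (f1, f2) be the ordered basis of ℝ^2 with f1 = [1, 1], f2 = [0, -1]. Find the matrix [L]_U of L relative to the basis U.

[[0, -1], [3, 3]]

Let P have columns f1, f2. Then [L]_U = P^(-1) A P.
Here det P = -1, so P^(-1) is integer; computing A P first and then P^(-1)(A P) gives [[0, -1], [3, 3]].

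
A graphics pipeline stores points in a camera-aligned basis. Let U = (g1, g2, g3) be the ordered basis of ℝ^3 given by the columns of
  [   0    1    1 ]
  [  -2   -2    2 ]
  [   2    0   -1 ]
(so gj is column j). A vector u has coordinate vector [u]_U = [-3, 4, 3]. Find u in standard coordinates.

[7, 4, -9]

By definition u = -3g1 + 4g2 + 3g3.
Summing componentwise gives [7, 4, -9].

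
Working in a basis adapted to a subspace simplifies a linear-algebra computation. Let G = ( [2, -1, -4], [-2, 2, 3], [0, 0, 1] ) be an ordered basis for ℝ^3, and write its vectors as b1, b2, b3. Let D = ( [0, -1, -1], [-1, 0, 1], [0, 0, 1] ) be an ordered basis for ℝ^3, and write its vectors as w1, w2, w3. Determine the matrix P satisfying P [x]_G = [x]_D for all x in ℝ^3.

[[1, -2, 0], [-2, 2, 0], [-1, -1, 1]]

Column j of P is [bj]_D, since P maps G-coordinates to D-coordinates.
Expressing b1 in D: b1 = w1 - 2w2 - w3, so column 1 of P is [1, -2, -1].
Doing the same for each bj gives P = [[1, -2, 0], [-2, 2, 0], [-1, -1, 1]].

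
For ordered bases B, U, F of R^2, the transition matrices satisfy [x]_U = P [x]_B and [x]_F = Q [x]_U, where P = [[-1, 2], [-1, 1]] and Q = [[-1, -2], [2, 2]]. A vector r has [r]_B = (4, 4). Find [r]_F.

Apply P to get U-coordinates (4, 0), then Q to get F-coordinates.
The result is [r]_F = (-4, 8).

(-4, 8)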